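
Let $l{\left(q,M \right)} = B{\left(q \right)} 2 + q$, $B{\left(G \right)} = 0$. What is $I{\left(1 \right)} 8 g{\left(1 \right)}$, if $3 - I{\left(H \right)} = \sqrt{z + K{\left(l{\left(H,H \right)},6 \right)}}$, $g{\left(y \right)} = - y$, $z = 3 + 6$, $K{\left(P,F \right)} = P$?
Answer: $-24 + 8 \sqrt{10} \approx 1.2982$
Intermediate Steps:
$l{\left(q,M \right)} = q$ ($l{\left(q,M \right)} = 0 \cdot 2 + q = 0 + q = q$)
$z = 9$
$I{\left(H \right)} = 3 - \sqrt{9 + H}$
$I{\left(1 \right)} 8 g{\left(1 \right)} = \left(3 - \sqrt{9 + 1}\right) 8 \left(\left(-1\right) 1\right) = \left(3 - \sqrt{10}\right) 8 \left(-1\right) = \left(24 - 8 \sqrt{10}\right) \left(-1\right) = -24 + 8 \sqrt{10}$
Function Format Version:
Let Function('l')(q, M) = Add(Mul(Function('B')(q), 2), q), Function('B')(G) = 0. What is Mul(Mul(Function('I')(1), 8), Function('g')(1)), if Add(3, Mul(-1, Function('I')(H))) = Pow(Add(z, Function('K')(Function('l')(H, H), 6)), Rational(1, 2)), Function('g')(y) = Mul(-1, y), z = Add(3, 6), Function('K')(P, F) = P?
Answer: Add(-24, Mul(8, Pow(10, Rational(1, 2)))) ≈ 1.2982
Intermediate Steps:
Function('l')(q, M) = q (Function('l')(q, M) = Add(Mul(0, 2), q) = Add(0, q) = q)
z = 9
Function('I')(H) = Add(3, Mul(-1, Pow(Add(9, H), Rational(1, 2))))
Mul(Mul(Function('I')(1), 8), Function('g')(1)) = Mul(Mul(Add(3, Mul(-1, Pow(Add(9, 1), Rational(1, 2)))), 8), Mul(-1, 1)) = Mul(Mul(Add(3, Mul(-1, Pow(10, Rational(1, 2)))), 8), -1) = Mul(Add(24, Mul(-8, Pow(10, Rational(1, 2)))), -1) = Add(-24, Mul(8, Pow(10, Rational(1, 2))))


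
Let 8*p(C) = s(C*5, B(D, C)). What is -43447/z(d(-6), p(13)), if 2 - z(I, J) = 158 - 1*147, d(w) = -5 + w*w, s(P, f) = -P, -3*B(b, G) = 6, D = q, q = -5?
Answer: 43447/9 ≈ 4827.4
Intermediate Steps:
D = -5
B(b, G) = -2 (B(b, G) = -1/3*6 = -2)
p(C) = -5*C/8 (p(C) = (-C*5)/8 = (-5*C)/8 = -5*C/8)
d(w) = -5 + w**2
z(I, J) = -9 (z(I, J) = 2 - (158 - 1*147) = 2 - (158 - 147) = 2 - 1*11 = 2 - 11 = -9)
-43447/z(d(-6), p(13)) = -43447/(-9) = -43447*(-1/9) = 43447/9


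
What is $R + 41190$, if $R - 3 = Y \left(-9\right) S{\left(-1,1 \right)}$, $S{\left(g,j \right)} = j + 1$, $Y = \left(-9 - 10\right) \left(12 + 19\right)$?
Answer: $51795$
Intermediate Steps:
$Y = -589$ ($Y = \left(-19\right) 31 = -589$)
$S{\left(g,j \right)} = 1 + j$
$R = 10605$ ($R = 3 + \left(-589\right) \left(-9\right) \left(1 + 1\right) = 3 + 5301 \cdot 2 = 3 + 10602 = 10605$)
$R + 41190 = 10605 + 41190 = 51795$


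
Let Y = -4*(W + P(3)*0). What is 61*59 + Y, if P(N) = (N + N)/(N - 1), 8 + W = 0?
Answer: 3631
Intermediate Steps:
W = -8 (W = -8 + 0 = -8)
P(N) = 2*N/(-1 + N) (P(N) = (2*N)/(-1 + N) = 2*N/(-1 + N))
Y = 32 (Y = -4*(-8 + (2*3/(-1 + 3))*0) = -4*(-8 + (2*3/2)*0) = -4*(-8 + (2*3*(½))*0) = -4*(-8 + 3*0) = -4*(-8 + 0) = -4*(-8) = 32)
61*59 + Y = 61*59 + 32 = 3599 + 32 = 3631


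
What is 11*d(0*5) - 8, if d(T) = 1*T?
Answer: -8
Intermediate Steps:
d(T) = T
11*d(0*5) - 8 = 11*(0*5) - 8 = 11*0 - 8 = 0 - 8 = -8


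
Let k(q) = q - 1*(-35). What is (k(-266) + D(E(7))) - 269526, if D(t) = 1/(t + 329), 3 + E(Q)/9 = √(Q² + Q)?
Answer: -11689649687/43334 - 9*√14/43334 ≈ -2.6976e+5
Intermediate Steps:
E(Q) = -27 + 9*√(Q + Q²) (E(Q) = -27 + 9*√(Q² + Q) = -27 + 9*√(Q + Q²))
D(t) = 1/(329 + t)
k(q) = 35 + q (k(q) = q + 35 = 35 + q)
(k(-266) + D(E(7))) - 269526 = ((35 - 266) + 1/(329 + (-27 + 9*√(7*(1 + 7))))) - 269526 = (-231 + 1/(329 + (-27 + 9*√(7*8)))) - 269526 = (-231 + 1/(329 + (-27 + 9*√56))) - 269526 = (-231 + 1/(329 + (-27 + 9*(2*√14)))) - 269526 = (-231 + 1/(329 + (-27 + 18*√14))) - 269526 = (-231 + 1/(302 + 18*√14)) - 269526 = -269757 + 1/(302 + 18*√14)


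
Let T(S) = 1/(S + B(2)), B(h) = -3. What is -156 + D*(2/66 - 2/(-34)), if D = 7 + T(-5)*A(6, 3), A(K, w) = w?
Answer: -348739/2244 ≈ -155.41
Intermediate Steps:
T(S) = 1/(-3 + S) (T(S) = 1/(S - 3) = 1/(-3 + S))
D = 53/8 (D = 7 + 3/(-3 - 5) = 7 + 3/(-8) = 7 - 1/8*3 = 7 - 3/8 = 53/8 ≈ 6.6250)
-156 + D*(2/66 - 2/(-34)) = -156 + 53*(2/66 - 2/(-34))/8 = -156 + 53*(2*(1/66) - 2*(-1/34))/8 = -156 + 53*(1/33 + 1/17)/8 = -156 + (53/8)*(50/561) = -156 + 1325/2244 = -348739/2244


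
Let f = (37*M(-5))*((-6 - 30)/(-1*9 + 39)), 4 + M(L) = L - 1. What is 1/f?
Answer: 1/444 ≈ 0.0022523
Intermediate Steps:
M(L) = -5 + L (M(L) = -4 + (L - 1) = -4 + (-1 + L) = -5 + L)
f = 444 (f = (37*(-5 - 5))*((-6 - 30)/(-1*9 + 39)) = (37*(-10))*(-36/(-9 + 39)) = -(-13320)/30 = -370*(-6/5) = 444)
1/f = 1/444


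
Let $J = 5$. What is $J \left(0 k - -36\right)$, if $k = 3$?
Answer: $180$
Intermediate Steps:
$J \left(0 k - -36\right) = 5 \left(0 \cdot 3 - -36\right) = 5 \left(0 + 36\right) = 5 \cdot 36 = 180$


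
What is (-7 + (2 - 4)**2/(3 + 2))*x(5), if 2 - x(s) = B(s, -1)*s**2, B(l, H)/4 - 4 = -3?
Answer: 3038/5 ≈ 607.60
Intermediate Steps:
B(l, H) = 4 (B(l, H) = 16 + 4*(-3) = 16 - 12 = 4)
x(s) = 2 - 4*s**2
(-7 + (2 - 4)**2/(3 + 2))*x(5) = (-7 + (2 - 4)**2/(3 + 2))*(2 - 4*5**2) = (-7 + (-2)**2/5)*(2 - 4*25) = (-7 + 4*(1/5))*(2 - 100) = (-7 + 4/5)*(-98) = -31/5*(-98) = 3038/5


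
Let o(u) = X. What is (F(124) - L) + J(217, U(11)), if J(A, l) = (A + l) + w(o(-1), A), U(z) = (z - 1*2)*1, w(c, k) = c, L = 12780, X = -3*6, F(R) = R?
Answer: -12448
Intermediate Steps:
X = -18
o(u) = -18
U(z) = -2 + z (U(z) = (z - 2)*1 = (-2 + z)*1 = -2 + z)
J(A, l) = -18 + A + l (J(A, l) = (A + l) - 18 = -18 + A + l)
(F(124) - L) + J(217, U(11)) = (124 - 1*12780) + (-18 + 217 + (-2 + 11)) = (124 - 12780) + (-18 + 217 + 9) = -12656 + 208 = -12448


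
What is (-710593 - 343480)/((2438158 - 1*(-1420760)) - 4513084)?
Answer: 1054073/654166 ≈ 1.6113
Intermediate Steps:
(-710593 - 343480)/((2438158 - 1*(-1420760)) - 4513084) = -1054073/((2438158 + 1420760) - 4513084) = -1054073/(3858918 - 4513084) = -1054073/(-654166) = -1054073*(-1/654166) = 1054073/654166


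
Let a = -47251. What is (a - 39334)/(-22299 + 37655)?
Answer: -86585/15356 ≈ -5.6385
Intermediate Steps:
(a - 39334)/(-22299 + 37655) = (-47251 - 39334)/(-22299 + 37655) = -86585/15356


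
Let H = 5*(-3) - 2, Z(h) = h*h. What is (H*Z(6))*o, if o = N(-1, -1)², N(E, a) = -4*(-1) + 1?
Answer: -15300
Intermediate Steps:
Z(h) = h²
H = -17 (H = -15 - 2 = -17)
N(E, a) = 5 (N(E, a) = 4 + 1 = 5)
o = 25 (o = 5² = 25)
(H*Z(6))*o = -17*6²*25 = -17*36*25 = -612*25 = -15300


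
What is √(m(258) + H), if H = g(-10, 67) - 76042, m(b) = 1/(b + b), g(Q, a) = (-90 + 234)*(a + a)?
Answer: I*√3777240615/258 ≈ 238.21*I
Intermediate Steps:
g(Q, a) = 288*a (g(Q, a) = 144*(2*a) = 288*a)
m(b) = 1/(2*b)
H = -56746 (H = 288*67 - 76042 = 19296 - 76042 = -56746)
√(m(258) + H) = √((½)/258 - 56746) = √((½)*(1/258) - 56746) = √(1/516 - 56746) = √(-29280935/516) = I*√3777240615/258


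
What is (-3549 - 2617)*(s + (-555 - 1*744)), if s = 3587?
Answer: -14107808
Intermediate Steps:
(-3549 - 2617)*(s + (-555 - 1*744)) = (-3549 - 2617)*(3587 + (-555 - 1*744)) = -6166*(3587 + (-555 - 744)) = -6166*(3587 - 1299) = -6166*2288 = -14107808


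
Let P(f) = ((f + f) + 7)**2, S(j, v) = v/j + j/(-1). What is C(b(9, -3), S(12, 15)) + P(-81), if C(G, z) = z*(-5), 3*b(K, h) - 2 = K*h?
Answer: 96315/4 ≈ 24079.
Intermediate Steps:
S(j, v) = -j + v/j (S(j, v) = v/j + j*(-1) = v/j - j = -j + v/j)
b(K, h) = 2/3 + K*h/3 (b(K, h) = 2/3 + (K*h)/3 = 2/3 + K*h/3)
P(f) = (7 + 2*f)**2 (P(f) = (2*f + 7)**2 = (7 + 2*f)**2)
C(G, z) = -5*z
C(b(9, -3), S(12, 15)) + P(-81) = -5*(-1*12 + 15/12) + (7 + 2*(-81))**2 = -5*(-12 + 15*(1/12)) + (7 - 162)**2 = -5*(-12 + 5/4) + (-155)**2 = -5*(-43/4) + 24025 = 215/4 + 24025 = 96315/4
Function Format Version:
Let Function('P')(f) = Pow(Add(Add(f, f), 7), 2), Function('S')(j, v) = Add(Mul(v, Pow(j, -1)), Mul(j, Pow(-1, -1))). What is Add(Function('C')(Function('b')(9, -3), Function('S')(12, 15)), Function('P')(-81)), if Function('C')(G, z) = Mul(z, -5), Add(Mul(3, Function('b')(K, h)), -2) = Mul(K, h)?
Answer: Rational(96315, 4) ≈ 24079.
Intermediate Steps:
Function('S')(j, v) = Add(Mul(-1, j), Mul(v, Pow(j, -1))) (Function('S')(j, v) = Add(Mul(v, Pow(j, -1)), Mul(j, -1)) = Add(Mul(v, Pow(j, -1)), Mul(-1, j)) = Add(Mul(-1, j), Mul(v, Pow(j, -1))))
Function('b')(K, h) = Add(Rational(2, 3), Mul(Rational(1, 3), K, h)) (Function('b')(K, h) = Add(Rational(2, 3), Mul(Rational(1, 3), Mul(K, h))) = Add(Rational(2, 3), Mul(Rational(1, 3), K, h)))
Function('P')(f) = Pow(Add(7, Mul(2, f)), 2) (Function('P')(f) = Pow(Add(Mul(2, f), 7), 2) = Pow(Add(7, Mul(2, f)), 2))
Function('C')(G, z) = Mul(-5, z)
Add(Function('C')(Function('b')(9, -3), Function('S')(12, 15)), Function('P')(-81)) = Add(Mul(-5, Add(Mul(-1, 12), Mul(15, Pow(12, -1)))), Pow(Add(7, Mul(2, -81)), 2)) = Add(Mul(-5, Add(-12, Mul(15, Rational(1, 12)))), Pow(Add(7, -162), 2)) = Add(Mul(-5, Add(-12, Rational(5, 4))), Pow(-155, 2)) = Add(Mul(-5, Rational(-43, 4)), 24025) = Add(Rational(215, 4), 24025) = Rational(96315, 4)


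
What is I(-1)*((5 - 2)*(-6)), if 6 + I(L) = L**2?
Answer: 90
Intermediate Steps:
I(L) = -6 + L**2
I(-1)*((5 - 2)*(-6)) = (-6 + (-1)**2)*((5 - 2)*(-6)) = (-6 + 1)*(3*(-6)) = -5*(-18) = 90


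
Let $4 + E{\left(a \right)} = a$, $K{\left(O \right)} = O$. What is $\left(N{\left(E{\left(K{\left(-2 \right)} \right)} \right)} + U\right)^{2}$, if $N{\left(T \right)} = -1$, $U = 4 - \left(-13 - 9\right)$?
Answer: $625$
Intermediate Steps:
$E{\left(a \right)} = -4 + a$
$U = 26$ ($U = 4 - \left(-13 - 9\right) = 4 - -22 = 4 + 22 = 26$)
$\left(N{\left(E{\left(K{\left(-2 \right)} \right)} \right)} + U\right)^{2} = \left(-1 + 26\right)^{2} = 25^{2} = 625$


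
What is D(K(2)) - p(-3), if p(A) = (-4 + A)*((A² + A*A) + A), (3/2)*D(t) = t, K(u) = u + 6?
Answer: 331/3 ≈ 110.33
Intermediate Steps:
K(u) = 6 + u
D(t) = 2*t/3
p(A) = (-4 + A)*(A + 2*A²) (p(A) = (-4 + A)*((A² + A²) + A) = (-4 + A)*(2*A² + A) = (-4 + A)*(A + 2*A²))
D(K(2)) - p(-3) = 2*(6 + 2)/3 - (-3)*(-4 - 7*(-3) + 2*(-3)²) = (⅔)*8 - (-3)*(-4 + 21 + 2*9) = 16/3 - (-3)*(-4 + 21 + 18) = 16/3 - (-3)*35 = 16/3 - 1*(-105) = 16/3 + 105 = 331/3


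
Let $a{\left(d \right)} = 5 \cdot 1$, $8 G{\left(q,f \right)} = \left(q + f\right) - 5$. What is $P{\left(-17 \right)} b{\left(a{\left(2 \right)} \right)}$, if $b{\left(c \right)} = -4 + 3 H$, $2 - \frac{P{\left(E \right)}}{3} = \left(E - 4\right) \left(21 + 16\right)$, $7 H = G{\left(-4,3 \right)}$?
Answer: $- \frac{282777}{28} \approx -10099.0$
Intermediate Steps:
$G{\left(q,f \right)} = - \frac{5}{8} + \frac{f}{8} + \frac{q}{8}$ ($G{\left(q,f \right)} = \frac{\left(q + f\right) - 5}{8} = \frac{\left(f + q\right) - 5}{8} = \frac{-5 + f + q}{8} = - \frac{5}{8} + \frac{f}{8} + \frac{q}{8}$)
$H = - \frac{3}{28}$ ($H = \frac{- \frac{5}{8} + \frac{1}{8} \cdot 3 + \frac{1}{8} \left(-4\right)}{7} = \frac{- \frac{5}{8} + \frac{3}{8} - \frac{1}{2}}{7} = \frac{1}{7} \left(- \frac{3}{4}\right) = - \frac{3}{28} \approx -0.10714$)
$P{\left(E \right)} = 450 - 111 E$ ($P{\left(E \right)} = 6 - 3 \left(E - 4\right) \left(21 + 16\right) = 6 - 3 \left(-4 + E\right) 37 = 6 - 3 \left(-148 + 37 E\right) = 6 - \left(-444 + 111 E\right) = 450 - 111 E$)
$a{\left(d \right)} = 5$
$b{\left(c \right)} = - \frac{121}{28}$ ($b{\left(c \right)} = -4 + 3 \left(- \frac{3}{28}\right) = -4 - \frac{9}{28} = - \frac{121}{28}$)
$P{\left(-17 \right)} b{\left(a{\left(2 \right)} \right)} = \left(450 - -1887\right) \left(- \frac{121}{28}\right) = \left(450 + 1887\right) \left(- \frac{121}{28}\right) = 2337 \left(- \frac{121}{28}\right) = - \frac{282777}{28}$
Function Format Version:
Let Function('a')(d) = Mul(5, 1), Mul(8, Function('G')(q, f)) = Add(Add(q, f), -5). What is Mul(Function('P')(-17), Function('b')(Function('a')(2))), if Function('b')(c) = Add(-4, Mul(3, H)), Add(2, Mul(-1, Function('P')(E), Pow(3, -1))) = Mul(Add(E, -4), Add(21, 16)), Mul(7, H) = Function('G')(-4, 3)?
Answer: Rational(-282777, 28) ≈ -10099.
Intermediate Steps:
Function('G')(q, f) = Add(Rational(-5, 8), Mul(Rational(1, 8), f), Mul(Rational(1, 8), q)) (Function('G')(q, f) = Mul(Rational(1, 8), Add(Add(q, f), -5)) = Mul(Rational(1, 8), Add(Add(f, q), -5)) = Mul(Rational(1, 8), Add(-5, f, q)) = Add(Rational(-5, 8), Mul(Rational(1, 8), f), Mul(Rational(1, 8), q)))
H = Rational(-3, 28) (H = Mul(Rational(1, 7), Add(Rational(-5, 8), Mul(Rational(1, 8), 3), Mul(Rational(1, 8), -4))) = Mul(Rational(1, 7), Add(Rational(-5, 8), Rational(3, 8), Rational(-1, 2))) = Mul(Rational(1, 7), Rational(-3, 4)) = Rational(-3, 28) ≈ -0.10714)
Function('P')(E) = Add(450, Mul(-111, E)) (Function('P')(E) = Add(6, Mul(-3, Mul(Add(E, -4), Add(21, 16)))) = Add(6, Mul(-3, Mul(Add(-4, E), 37))) = Add(6, Mul(-3, Add(-148, Mul(37, E)))) = Add(6, Add(444, Mul(-111, E))) = Add(450, Mul(-111, E)))
Function('a')(d) = 5
Function('b')(c) = Rational(-121, 28) (Function('b')(c) = Add(-4, Mul(3, Rational(-3, 28))) = Add(-4, Rational(-9, 28)) = Rational(-121, 28))
Mul(Function('P')(-17), Function('b')(Function('a')(2))) = Mul(Add(450, Mul(-111, -17)), Rational(-121, 28)) = Mul(Add(450, 1887), Rational(-121, 28)) = Mul(2337, Rational(-121, 28)) = Rational(-282777, 28)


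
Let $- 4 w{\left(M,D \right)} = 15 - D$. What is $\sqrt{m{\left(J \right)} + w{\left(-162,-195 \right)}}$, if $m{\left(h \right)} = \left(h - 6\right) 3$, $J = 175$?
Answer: $\frac{3 \sqrt{202}}{2} \approx 21.319$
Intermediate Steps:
$w{\left(M,D \right)} = - \frac{15}{4} + \frac{D}{4}$ ($w{\left(M,D \right)} = - \frac{15 - D}{4} = - \frac{15}{4} + \frac{D}{4}$)
$m{\left(h \right)} = -18 + 3 h$ ($m{\left(h \right)} = \left(-6 + h\right) 3 = -18 + 3 h$)
$\sqrt{m{\left(J \right)} + w{\left(-162,-195 \right)}} = \sqrt{\left(-18 + 3 \cdot 175\right) + \left(- \frac{15}{4} + \frac{1}{4} \left(-195\right)\right)} = \sqrt{\left(-18 + 525\right) - \frac{105}{2}} = \sqrt{507 - \frac{105}{2}} = \sqrt{\frac{909}{2}} = \frac{3 \sqrt{202}}{2}$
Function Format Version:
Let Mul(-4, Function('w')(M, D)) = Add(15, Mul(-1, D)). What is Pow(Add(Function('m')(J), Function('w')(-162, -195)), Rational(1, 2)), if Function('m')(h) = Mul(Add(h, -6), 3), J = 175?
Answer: Mul(Rational(3, 2), Pow(202, Rational(1, 2))) ≈ 21.319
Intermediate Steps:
Function('w')(M, D) = Add(Rational(-15, 4), Mul(Rational(1, 4), D)) (Function('w')(M, D) = Mul(Rational(-1, 4), Add(15, Mul(-1, D))) = Add(Rational(-15, 4), Mul(Rational(1, 4), D)))
Function('m')(h) = Add(-18, Mul(3, h)) (Function('m')(h) = Mul(Add(-6, h), 3) = Add(-18, Mul(3, h)))
Pow(Add(Function('m')(J), Function('w')(-162, -195)), Rational(1, 2)) = Pow(Add(Add(-18, Mul(3, 175)), Add(Rational(-15, 4), Mul(Rational(1, 4), -195))), Rational(1, 2)) = Pow(Add(Add(-18, 525), Add(Rational(-15, 4), Rational(-195, 4))), Rational(1, 2)) = Pow(Add(507, Rational(-105, 2)), Rational(1, 2)) = Pow(Rational(909, 2), Rational(1, 2)) = Mul(Rational(3, 2), Pow(202, Rational(1, 2)))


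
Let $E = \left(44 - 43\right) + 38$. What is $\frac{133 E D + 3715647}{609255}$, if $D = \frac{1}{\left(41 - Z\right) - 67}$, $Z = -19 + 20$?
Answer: $\frac{33439094}{5483295} \approx 6.0984$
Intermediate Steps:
$Z = 1$
$E = 39$ ($E = 1 + 38 = 39$)
$D = - \frac{1}{27}$ ($D = \frac{1}{\left(41 - 1\right) - 67} = \frac{1}{40 - 67} = \frac{1}{-27} = - \frac{1}{27} \approx -0.037037$)
$\frac{133 E D + 3715647}{609255} = \frac{133 \cdot 39 \left(- \frac{1}{27}\right) + 3715647}{609255} = \left(5187 \left(- \frac{1}{27}\right) + 3715647\right) \frac{1}{609255} = \left(- \frac{1729}{9} + 3715647\right) \frac{1}{609255} = \frac{33439094}{9} \cdot \frac{1}{609255} = \frac{33439094}{5483295}$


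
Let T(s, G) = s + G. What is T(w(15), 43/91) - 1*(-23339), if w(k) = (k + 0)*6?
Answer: 2132082/91 ≈ 23429.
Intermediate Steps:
w(k) = 6*k (w(k) = k*6 = 6*k)
T(s, G) = G + s
T(w(15), 43/91) - 1*(-23339) = (43/91 + 6*15) - 1*(-23339) = (43*(1/91) + 90) + 23339 = (43/91 + 90) + 23339 = 8233/91 + 23339 = 2132082/91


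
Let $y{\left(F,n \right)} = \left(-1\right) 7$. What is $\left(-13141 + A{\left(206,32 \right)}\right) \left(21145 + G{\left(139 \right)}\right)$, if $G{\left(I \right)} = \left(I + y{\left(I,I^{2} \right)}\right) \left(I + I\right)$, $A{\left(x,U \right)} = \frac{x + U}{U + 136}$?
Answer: $- \frac{9120079675}{12} \approx -7.6001 \cdot 10^{8}$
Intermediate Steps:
$y{\left(F,n \right)} = -7$
$A{\left(x,U \right)} = \frac{U + x}{136 + U}$
$G{\left(I \right)} = 2 I \left(-7 + I\right)$ ($G{\left(I \right)} = \left(I - 7\right) \left(I + I\right) = \left(-7 + I\right) 2 I = 2 I \left(-7 + I\right)$)
$\left(-13141 + A{\left(206,32 \right)}\right) \left(21145 + G{\left(139 \right)}\right) = \left(-13141 + \frac{32 + 206}{136 + 32}\right) \left(21145 + 2 \cdot 139 \left(-7 + 139\right)\right) = \left(-13141 + \frac{1}{168} \cdot 238\right) \left(21145 + 2 \cdot 139 \cdot 132\right) = \left(-13141 + \frac{1}{168} \cdot 238\right) \left(21145 + 36696\right) = \left(-13141 + \frac{17}{12}\right) 57841 = \left(- \frac{157675}{12}\right) 57841 = - \frac{9120079675}{12}$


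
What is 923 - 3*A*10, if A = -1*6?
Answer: 1103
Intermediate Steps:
A = -6
923 - 3*A*10 = 923 - 3*(-6)*10 = 923 - (-18)*10 = 923 - 1*(-180) = 923 + 180 = 1103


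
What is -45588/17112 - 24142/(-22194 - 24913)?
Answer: -144533001/67174582 ≈ -2.1516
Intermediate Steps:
-45588/17112 - 24142/(-22194 - 24913) = -45588*1/17112 - 24142/(-47107) = -3799/1426 - 24142*(-1/47107) = -3799/1426 + 24142/47107 = -144533001/67174582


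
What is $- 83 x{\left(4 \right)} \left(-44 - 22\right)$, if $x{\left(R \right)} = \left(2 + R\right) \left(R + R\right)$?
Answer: $262944$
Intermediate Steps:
$x{\left(R \right)} = 2 R \left(2 + R\right)$ ($x{\left(R \right)} = \left(2 + R\right) 2 R = 2 R \left(2 + R\right)$)
$- 83 x{\left(4 \right)} \left(-44 - 22\right) = - 83 \cdot 2 \cdot 4 \left(2 + 4\right) \left(-44 - 22\right) = - 83 \cdot 2 \cdot 4 \cdot 6 \left(-66\right) = \left(-83\right) 48 \left(-66\right) = \left(-3984\right) \left(-66\right) = 262944$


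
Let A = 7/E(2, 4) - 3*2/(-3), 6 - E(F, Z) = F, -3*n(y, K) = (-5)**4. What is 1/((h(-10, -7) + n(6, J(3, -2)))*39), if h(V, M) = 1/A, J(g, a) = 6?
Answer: -5/40573 ≈ -0.00012323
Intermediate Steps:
n(y, K) = -625/3 (n(y, K) = -1/3*(-5)**4 = -1/3*625 = -625/3)
E(F, Z) = 6 - F
A = 15/4 (A = 7/(6 - 1*2) - 3*2/(-3) = 7/(6 - 2) - 6*(-1/3) = 7/4 + 2 = 15/4 ≈ 3.7500)
h(V, M) = 4/15 (h(V, M) = 1/(15/4) = 4/15)
1/((h(-10, -7) + n(6, J(3, -2)))*39) = 1/((4/15 - 625/3)*39) = 1/(-3121/15*39) = 1/(-40573/5) = -5/40573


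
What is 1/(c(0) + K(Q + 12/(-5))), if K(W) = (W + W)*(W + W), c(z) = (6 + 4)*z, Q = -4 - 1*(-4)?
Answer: 25/576 ≈ 0.043403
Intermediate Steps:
Q = 0 (Q = -4 + 4 = 0)
c(z) = 10*z
K(W) = 4*W² (K(W) = (2*W)*(2*W) = 4*W²)
1/(c(0) + K(Q + 12/(-5))) = 1/(10*0 + 4*(0 + 12/(-5))²) = 1/(0 + 4*(0 + 12*(-⅕))²) = 1/(0 + 4*(0 - 12/5)²) = 1/(0 + 4*(-12/5)²) = 1/(0 + 4*(144/25)) = 1/(0 + 576/25) = 1/(576/25) = 25/576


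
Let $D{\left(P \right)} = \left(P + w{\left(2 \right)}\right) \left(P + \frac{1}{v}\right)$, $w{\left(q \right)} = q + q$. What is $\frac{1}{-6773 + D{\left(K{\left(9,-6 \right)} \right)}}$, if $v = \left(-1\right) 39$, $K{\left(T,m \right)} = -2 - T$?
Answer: $- \frac{39}{261137} \approx -0.00014935$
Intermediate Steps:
$w{\left(q \right)} = 2 q$
$v = -39$
$D{\left(P \right)} = \left(4 + P\right) \left(- \frac{1}{39} + P\right)$ ($D{\left(P \right)} = \left(P + 2 \cdot 2\right) \left(P + \frac{1}{-39}\right) = \left(P + 4\right) \left(P - \frac{1}{39}\right) = \left(4 + P\right) \left(- \frac{1}{39} + P\right)$)
$\frac{1}{-6773 + D{\left(K{\left(9,-6 \right)} \right)}} = \frac{1}{-6773 - \left(\frac{4}{39} + \frac{-2 - 9}{39} - \left(-2 - 9\right) \left(4 - 11\right)\right)} = \frac{1}{-6773 - \left(- \frac{7}{39} + 11 \left(4 - 11\right)\right)} = \frac{1}{-6773 - - \frac{3010}{39}} = \frac{1}{-6773 + \left(- \frac{4}{39} + \frac{11}{39} + 77\right)} = \frac{1}{-6773 + \frac{3010}{39}} = \frac{1}{- \frac{261137}{39}} = - \frac{39}{261137}$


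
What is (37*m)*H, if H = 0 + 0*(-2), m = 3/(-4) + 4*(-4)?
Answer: 0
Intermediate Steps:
m = -67/4 (m = 3*(-¼) - 16 = -¾ - 16 = -67/4 ≈ -16.750)
H = 0 (H = 0 + 0 = 0)
(37*m)*H = (37*(-67/4))*0 = -2479/4*0 = 0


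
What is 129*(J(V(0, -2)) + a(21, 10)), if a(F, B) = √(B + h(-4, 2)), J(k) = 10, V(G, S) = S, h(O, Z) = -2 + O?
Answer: 1548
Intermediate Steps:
a(F, B) = √(-6 + B) (a(F, B) = √(B + (-2 - 4)) = √(B - 6) = √(-6 + B))
129*(J(V(0, -2)) + a(21, 10)) = 129*(10 + √(-6 + 10)) = 129*(10 + √4) = 129*(10 + 2) = 129*12 = 1548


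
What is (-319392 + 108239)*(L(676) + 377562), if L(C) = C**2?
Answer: -176215202314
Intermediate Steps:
(-319392 + 108239)*(L(676) + 377562) = (-319392 + 108239)*(676**2 + 377562) = -211153*(456976 + 377562) = -211153*834538 = -176215202314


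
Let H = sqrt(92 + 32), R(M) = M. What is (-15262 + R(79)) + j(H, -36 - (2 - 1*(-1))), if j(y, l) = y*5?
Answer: -15183 + 10*sqrt(31) ≈ -15127.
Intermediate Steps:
H = 2*sqrt(31) (H = sqrt(124) = 2*sqrt(31) ≈ 11.136)
j(y, l) = 5*y
(-15262 + R(79)) + j(H, -36 - (2 - 1*(-1))) = (-15262 + 79) + 5*(2*sqrt(31)) = -15183 + 10*sqrt(31)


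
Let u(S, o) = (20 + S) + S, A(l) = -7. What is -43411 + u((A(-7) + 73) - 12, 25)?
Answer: -43283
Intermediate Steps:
u(S, o) = 20 + 2*S
-43411 + u((A(-7) + 73) - 12, 25) = -43411 + (20 + 2*((-7 + 73) - 12)) = -43411 + (20 + 2*(66 - 12)) = -43411 + (20 + 2*54) = -43411 + (20 + 108) = -43411 + 128 = -43283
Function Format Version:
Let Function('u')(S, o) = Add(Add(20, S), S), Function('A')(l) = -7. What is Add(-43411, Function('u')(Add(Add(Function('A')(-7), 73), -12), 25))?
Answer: -43283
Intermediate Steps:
Function('u')(S, o) = Add(20, Mul(2, S))
Add(-43411, Function('u')(Add(Add(Function('A')(-7), 73), -12), 25)) = Add(-43411, Add(20, Mul(2, Add(Add(-7, 73), -12)))) = Add(-43411, Add(20, Mul(2, Add(66, -12)))) = Add(-43411, Add(20, Mul(2, 54))) = Add(-43411, Add(20, 108)) = Add(-43411, 128) = -43283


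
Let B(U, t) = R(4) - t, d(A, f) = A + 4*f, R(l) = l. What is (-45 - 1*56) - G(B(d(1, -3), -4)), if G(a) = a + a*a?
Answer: -173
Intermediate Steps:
B(U, t) = 4 - t
G(a) = a + a²
(-45 - 1*56) - G(B(d(1, -3), -4)) = (-45 - 1*56) - (4 - 1*(-4))*(1 + (4 - 1*(-4))) = (-45 - 56) - (4 + 4)*(1 + (4 + 4)) = -101 - 8*(1 + 8) = -101 - 8*9 = -101 - 1*72 = -101 - 72 = -173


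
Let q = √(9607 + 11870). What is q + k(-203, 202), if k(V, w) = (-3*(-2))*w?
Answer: 1212 + √21477 ≈ 1358.6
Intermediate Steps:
k(V, w) = 6*w
q = √21477 ≈ 146.55
q + k(-203, 202) = √21477 + 6*202 = √21477 + 1212 = 1212 + √21477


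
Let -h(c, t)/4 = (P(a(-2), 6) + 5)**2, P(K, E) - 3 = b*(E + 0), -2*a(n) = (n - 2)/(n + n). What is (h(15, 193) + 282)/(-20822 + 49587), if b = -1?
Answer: 266/28765 ≈ 0.0092473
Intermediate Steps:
a(n) = -(-2 + n)/(4*n) (a(n) = -(n - 2)/(2*(n + n)) = -(-2 + n)/(2*(2*n)) = -(-2 + n)*1/(2*n)/2 = -(-2 + n)/(4*n))
P(K, E) = 3 - E (P(K, E) = 3 - (E + 0) = 3 - E)
h(c, t) = -16 (h(c, t) = -4*((3 - 1*6) + 5)**2 = -4*((3 - 6) + 5)**2 = -4*(-3 + 5)**2 = -4*2**2 = -4*4 = -16)
(h(15, 193) + 282)/(-20822 + 49587) = (-16 + 282)/(-20822 + 49587) = 266/28765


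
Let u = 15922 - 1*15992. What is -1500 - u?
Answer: -1430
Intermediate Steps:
u = -70 (u = 15922 - 15992 = -70)
-1500 - u = -1500 - 1*(-70) = -1500 + 70 = -1430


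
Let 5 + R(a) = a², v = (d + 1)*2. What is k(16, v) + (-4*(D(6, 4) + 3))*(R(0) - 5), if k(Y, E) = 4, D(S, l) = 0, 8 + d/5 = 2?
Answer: 124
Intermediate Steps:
d = -30 (d = -40 + 5*2 = -40 + 10 = -30)
v = -58 (v = (-30 + 1)*2 = -29*2 = -58)
R(a) = -5 + a²
k(16, v) + (-4*(D(6, 4) + 3))*(R(0) - 5) = 4 + (-4*(0 + 3))*((-5 + 0²) - 5) = 4 + (-4*3)*((-5 + 0) - 5) = 4 - 12*(-5 - 5) = 4 - 12*(-10) = 4 + 120 = 124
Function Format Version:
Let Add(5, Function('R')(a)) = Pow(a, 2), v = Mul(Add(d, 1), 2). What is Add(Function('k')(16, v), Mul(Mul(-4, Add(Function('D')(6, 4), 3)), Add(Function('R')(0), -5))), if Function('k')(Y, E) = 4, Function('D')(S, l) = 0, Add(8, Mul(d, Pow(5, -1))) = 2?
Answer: 124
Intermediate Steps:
d = -30 (d = Add(-40, Mul(5, 2)) = Add(-40, 10) = -30)
v = -58 (v = Mul(Add(-30, 1), 2) = Mul(-29, 2) = -58)
Function('R')(a) = Add(-5, Pow(a, 2))
Add(Function('k')(16, v), Mul(Mul(-4, Add(Function('D')(6, 4), 3)), Add(Function('R')(0), -5))) = Add(4, Mul(Mul(-4, Add(0, 3)), Add(Add(-5, Pow(0, 2)), -5))) = Add(4, Mul(Mul(-4, 3), Add(Add(-5, 0), -5))) = Add(4, Mul(-12, Add(-5, -5))) = Add(4, Mul(-12, -10)) = Add(4, 120) = 124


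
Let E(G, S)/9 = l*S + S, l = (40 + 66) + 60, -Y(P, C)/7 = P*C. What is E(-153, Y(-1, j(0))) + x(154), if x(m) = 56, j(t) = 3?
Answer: 31619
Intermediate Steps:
Y(P, C) = -7*C*P (Y(P, C) = -7*P*C = -7*C*P)
l = 166 (l = 106 + 60 = 166)
E(G, S) = 1503*S (E(G, S) = 9*(166*S + S) = 9*(167*S) = 1503*S)
E(-153, Y(-1, j(0))) + x(154) = 1503*(-7*3*(-1)) + 56 = 1503*21 + 56 = 31563 + 56 = 31619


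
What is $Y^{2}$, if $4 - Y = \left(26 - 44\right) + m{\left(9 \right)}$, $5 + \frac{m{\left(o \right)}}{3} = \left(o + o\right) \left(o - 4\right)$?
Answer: $54289$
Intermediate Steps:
$m{\left(o \right)} = -15 + 6 o \left(-4 + o\right)$ ($m{\left(o \right)} = -15 + 3 \left(o + o\right) \left(o - 4\right) = -15 + 3 \cdot 2 o \left(-4 + o\right) = -15 + 6 o \left(-4 + o\right)$)
$Y = -233$ ($Y = 4 - \left(\left(26 - 44\right) - \left(231 - 486\right)\right) = 4 - \left(-18 - -255\right) = 4 - \left(-18 + 255\right) = 4 - 237 = -233$)
$Y^{2} = \left(-233\right)^{2} = 54289$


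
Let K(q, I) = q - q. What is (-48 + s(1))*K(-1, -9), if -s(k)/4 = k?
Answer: 0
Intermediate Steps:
s(k) = -4*k
K(q, I) = 0
(-48 + s(1))*K(-1, -9) = (-48 - 4*1)*0 = (-48 - 4)*0 = -52*0 = 0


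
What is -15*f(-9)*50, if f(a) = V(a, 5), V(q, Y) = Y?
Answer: -3750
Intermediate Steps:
f(a) = 5
-15*f(-9)*50 = -15*5*50 = -75*50 = -3750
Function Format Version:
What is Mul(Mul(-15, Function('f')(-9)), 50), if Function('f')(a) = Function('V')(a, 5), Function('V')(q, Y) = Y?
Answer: -3750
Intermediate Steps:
Function('f')(a) = 5
Mul(Mul(-15, Function('f')(-9)), 50) = Mul(Mul(-15, 5), 50) = Mul(-75, 50) = -3750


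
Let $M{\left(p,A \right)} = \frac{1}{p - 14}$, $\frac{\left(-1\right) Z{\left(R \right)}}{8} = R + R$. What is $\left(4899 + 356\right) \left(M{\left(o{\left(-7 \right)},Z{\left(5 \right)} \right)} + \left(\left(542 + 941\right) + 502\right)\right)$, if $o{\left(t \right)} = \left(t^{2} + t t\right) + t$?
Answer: $\frac{803205730}{77} \approx 1.0431 \cdot 10^{7}$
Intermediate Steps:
$Z{\left(R \right)} = - 16 R$ ($Z{\left(R \right)} = - 8 \left(R + R\right) = - 8 \cdot 2 R = - 16 R$)
$o{\left(t \right)} = t + 2 t^{2}$ ($o{\left(t \right)} = \left(t^{2} + t^{2}\right) + t = 2 t^{2} + t = t + 2 t^{2}$)
$M{\left(p,A \right)} = \frac{1}{-14 + p}$
$\left(4899 + 356\right) \left(M{\left(o{\left(-7 \right)},Z{\left(5 \right)} \right)} + \left(\left(542 + 941\right) + 502\right)\right) = \left(4899 + 356\right) \left(\frac{1}{-14 - 7 \left(1 + 2 \left(-7\right)\right)} + \left(\left(542 + 941\right) + 502\right)\right) = 5255 \left(\frac{1}{-14 - 7 \left(1 - 14\right)} + \left(1483 + 502\right)\right) = 5255 \left(\frac{1}{-14 - -91} + 1985\right) = 5255 \left(\frac{1}{-14 + 91} + 1985\right) = 5255 \left(\frac{1}{77} + 1985\right) = 5255 \cdot \frac{152846}{77} = \frac{803205730}{77}$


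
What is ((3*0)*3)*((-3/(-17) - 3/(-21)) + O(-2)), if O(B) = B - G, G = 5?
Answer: 0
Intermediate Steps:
O(B) = -5 + B (O(B) = B - 1*5 = B - 5 = -5 + B)
((3*0)*3)*((-3/(-17) - 3/(-21)) + O(-2)) = ((3*0)*3)*((-3/(-17) - 3/(-21)) + (-5 - 2)) = (0*3)*((-3*(-1/17) - 3*(-1/21)) - 7) = 0*((3/17 + 1/7) - 7) = 0*(38/119 - 7) = 0*(-795/119) = 0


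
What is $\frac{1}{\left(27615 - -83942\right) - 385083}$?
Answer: $- \frac{1}{273526} \approx -3.656 \cdot 10^{-6}$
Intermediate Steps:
$\frac{1}{\left(27615 - -83942\right) - 385083} = \frac{1}{\left(27615 + 83942\right) - 385083} = \frac{1}{111557 - 385083} = \frac{1}{-273526} = - \frac{1}{273526}$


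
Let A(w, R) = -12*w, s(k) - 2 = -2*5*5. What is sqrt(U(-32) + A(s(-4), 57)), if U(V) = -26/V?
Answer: sqrt(9229)/4 ≈ 24.017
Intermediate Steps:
s(k) = -48 (s(k) = 2 - 2*5*5 = 2 - 10*5 = 2 - 50 = -48)
sqrt(U(-32) + A(s(-4), 57)) = sqrt(-26/(-32) - 12*(-48)) = sqrt(-26*(-1/32) + 576) = sqrt(13/16 + 576) = sqrt(9229/16) = sqrt(9229)/4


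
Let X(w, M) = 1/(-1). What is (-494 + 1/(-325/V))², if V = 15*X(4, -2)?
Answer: 1030859449/4225 ≈ 2.4399e+5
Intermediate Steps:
X(w, M) = -1
V = -15 (V = 15*(-1) = -15)
(-494 + 1/(-325/V))² = (-494 + 1/(-325/(-15)))² = (-494 + 1/(-325*(-1/15)))² = (-494 + 1/(65/3))² = (-494 + 3/65)² = (-32107/65)² = 1030859449/4225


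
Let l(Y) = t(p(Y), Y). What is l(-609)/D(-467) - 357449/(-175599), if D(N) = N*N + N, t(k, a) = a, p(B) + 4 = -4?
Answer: 77681826487/38214205578 ≈ 2.0328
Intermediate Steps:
p(B) = -8 (p(B) = -4 - 4 = -8)
D(N) = N + N² (D(N) = N² + N = N + N²)
l(Y) = Y
l(-609)/D(-467) - 357449/(-175599) = -609*(-1/(467*(1 - 467))) - 357449/(-175599) = -609/((-467*(-466))) - 357449*(-1/175599) = -609/217622 + 357449/175599 = 77681826487/38214205578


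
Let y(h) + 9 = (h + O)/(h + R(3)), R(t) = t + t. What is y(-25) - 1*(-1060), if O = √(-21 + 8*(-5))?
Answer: 19994/19 - I*√61/19 ≈ 1052.3 - 0.41107*I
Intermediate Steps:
R(t) = 2*t
O = I*√61 (O = √(-21 - 40) = √(-61) = I*√61 ≈ 7.8102*I)
y(h) = -9 + (h + I*√61)/(6 + h) (y(h) = -9 + (h + I*√61)/(h + 2*3) = -9 + (h + I*√61)/(h + 6) = -9 + (h + I*√61)/(6 + h))
y(-25) - 1*(-1060) = (-54 - 8*(-25) + I*√61)/(6 - 25) - 1*(-1060) = (-54 + 200 + I*√61)/(-19) + 1060 = -(146 + I*√61)/19 + 1060 = (-146/19 - I*√61/19) + 1060 = 19994/19 - I*√61/19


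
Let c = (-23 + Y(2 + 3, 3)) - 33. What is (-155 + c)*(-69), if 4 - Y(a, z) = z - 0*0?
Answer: 14490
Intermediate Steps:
Y(a, z) = 4 - z (Y(a, z) = 4 - (z - 0*0) = 4 - (z - 1*0) = 4 - (z + 0) = 4 - z)
c = -55 (c = (-23 + (4 - 1*3)) - 33 = (-23 + (4 - 3)) - 33 = (-23 + 1) - 33 = -22 - 33 = -55)
(-155 + c)*(-69) = (-155 - 55)*(-69) = -210*(-69) = 14490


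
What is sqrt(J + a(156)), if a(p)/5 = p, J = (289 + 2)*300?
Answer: 4*sqrt(5505) ≈ 296.78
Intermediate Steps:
J = 87300 (J = 291*300 = 87300)
a(p) = 5*p
sqrt(J + a(156)) = sqrt(87300 + 5*156) = sqrt(87300 + 780) = sqrt(88080) = 4*sqrt(5505)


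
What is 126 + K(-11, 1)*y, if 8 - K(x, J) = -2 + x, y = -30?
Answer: -504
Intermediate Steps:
K(x, J) = 10 - x (K(x, J) = 8 - (-2 + x) = 8 + (2 - x) = 10 - x)
126 + K(-11, 1)*y = 126 + (10 - 1*(-11))*(-30) = 126 + (10 + 11)*(-30) = 126 + 21*(-30) = 126 - 630 = -504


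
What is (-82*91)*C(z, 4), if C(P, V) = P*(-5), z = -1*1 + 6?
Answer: 186550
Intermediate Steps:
z = 5 (z = -1 + 6 = 5)
C(P, V) = -5*P
(-82*91)*C(z, 4) = (-82*91)*(-5*5) = -7462*(-25) = 186550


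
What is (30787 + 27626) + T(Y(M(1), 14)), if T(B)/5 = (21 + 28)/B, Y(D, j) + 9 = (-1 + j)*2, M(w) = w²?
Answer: 993266/17 ≈ 58427.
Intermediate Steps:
Y(D, j) = -11 + 2*j (Y(D, j) = -9 + (-1 + j)*2 = -9 + (-2 + 2*j) = -11 + 2*j)
T(B) = 245/B (T(B) = 5*((21 + 28)/B) = 5*(49/B) = 245/B)
(30787 + 27626) + T(Y(M(1), 14)) = (30787 + 27626) + 245/(-11 + 2*14) = 58413 + 245/(-11 + 28) = 58413 + 245/17 = 993266/17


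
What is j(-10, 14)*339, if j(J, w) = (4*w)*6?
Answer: 113904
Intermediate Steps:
j(J, w) = 24*w
j(-10, 14)*339 = (24*14)*339 = 336*339 = 113904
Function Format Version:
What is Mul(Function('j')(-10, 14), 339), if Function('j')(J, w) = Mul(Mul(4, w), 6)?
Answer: 113904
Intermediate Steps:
Function('j')(J, w) = Mul(24, w)
Mul(Function('j')(-10, 14), 339) = Mul(Mul(24, 14), 339) = Mul(336, 339) = 113904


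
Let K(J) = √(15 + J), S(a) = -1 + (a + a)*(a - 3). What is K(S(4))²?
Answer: 22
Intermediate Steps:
S(a) = -1 + 2*a*(-3 + a) (S(a) = -1 + (2*a)*(-3 + a) = -1 + 2*a*(-3 + a))
K(S(4))² = (√(15 + (-1 - 6*4 + 2*4²)))² = (√(15 + (-1 - 24 + 2*16)))² = (√(15 + (-1 - 24 + 32)))² = (√(15 + 7))² = (√22)² = 22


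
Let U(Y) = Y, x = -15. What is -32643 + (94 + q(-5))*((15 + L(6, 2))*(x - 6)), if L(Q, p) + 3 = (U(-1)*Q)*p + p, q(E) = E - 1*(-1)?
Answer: -36423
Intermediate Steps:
q(E) = 1 + E (q(E) = E + 1 = 1 + E)
L(Q, p) = -3 + p - Q*p (L(Q, p) = -3 + ((-Q)*p + p) = -3 + (-Q*p + p) = -3 + (p - Q*p) = -3 + p - Q*p)
-32643 + (94 + q(-5))*((15 + L(6, 2))*(x - 6)) = -32643 + (94 + (1 - 5))*((15 + (-3 + 2 - 1*6*2))*(-15 - 6)) = -32643 + (94 - 4)*((15 + (-3 + 2 - 12))*(-21)) = -32643 + 90*((15 - 13)*(-21)) = -32643 + 90*(2*(-21)) = -32643 + 90*(-42) = -32643 - 3780 = -36423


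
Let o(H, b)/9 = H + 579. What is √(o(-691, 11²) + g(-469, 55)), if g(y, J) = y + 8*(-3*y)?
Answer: √9779 ≈ 98.889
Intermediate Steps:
o(H, b) = 5211 + 9*H (o(H, b) = 9*(H + 579) = 9*(579 + H) = 5211 + 9*H)
g(y, J) = -23*y (g(y, J) = y - 24*y = -23*y)
√(o(-691, 11²) + g(-469, 55)) = √((5211 + 9*(-691)) - 23*(-469)) = √((5211 - 6219) + 10787) = √(-1008 + 10787) = √9779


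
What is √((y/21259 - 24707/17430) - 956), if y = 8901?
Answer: I*√2681610847093008390/52934910 ≈ 30.935*I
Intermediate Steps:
√((y/21259 - 24707/17430) - 956) = √((8901/21259 - 24707/17430) - 956) = √(-52871669/52934910 - 956) = √(-50658645629/52934910) = I*√2681610847093008390/52934910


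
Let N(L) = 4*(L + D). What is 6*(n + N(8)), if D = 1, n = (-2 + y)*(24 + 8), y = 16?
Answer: 2904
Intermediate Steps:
n = 448 (n = (-2 + 16)*(24 + 8) = 14*32 = 448)
N(L) = 4 + 4*L (N(L) = 4*(L + 1) = 4*(1 + L) = 4 + 4*L)
6*(n + N(8)) = 6*(448 + (4 + 4*8)) = 6*(448 + (4 + 32)) = 6*(448 + 36) = 6*484 = 2904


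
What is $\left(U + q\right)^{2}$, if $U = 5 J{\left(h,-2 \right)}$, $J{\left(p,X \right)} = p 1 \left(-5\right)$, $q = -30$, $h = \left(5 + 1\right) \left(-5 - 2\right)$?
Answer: $1040400$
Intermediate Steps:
$h = -42$ ($h = 6 \left(-7\right) = -42$)
$J{\left(p,X \right)} = - 5 p$ ($J{\left(p,X \right)} = p \left(-5\right) = - 5 p$)
$U = 1050$ ($U = 5 \left(\left(-5\right) \left(-42\right)\right) = 5 \cdot 210 = 1050$)
$\left(U + q\right)^{2} = \left(1050 - 30\right)^{2} = 1020^{2} = 1040400$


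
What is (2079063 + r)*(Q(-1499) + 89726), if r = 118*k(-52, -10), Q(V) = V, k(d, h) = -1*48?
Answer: 182929773573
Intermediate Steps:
k(d, h) = -48
r = -5664 (r = 118*(-48) = -5664)
(2079063 + r)*(Q(-1499) + 89726) = (2079063 - 5664)*(-1499 + 89726) = 2073399*88227 = 182929773573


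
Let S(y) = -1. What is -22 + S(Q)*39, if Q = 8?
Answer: -61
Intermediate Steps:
-22 + S(Q)*39 = -22 - 1*39 = -22 - 39 = -61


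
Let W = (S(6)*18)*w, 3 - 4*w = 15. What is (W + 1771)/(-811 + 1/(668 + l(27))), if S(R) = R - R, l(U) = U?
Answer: -1230845/563644 ≈ -2.1837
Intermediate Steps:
w = -3 (w = ¾ - ¼*15 = ¾ - 15/4 = -3)
S(R) = 0
W = 0 (W = (0*18)*(-3) = 0*(-3) = 0)
(W + 1771)/(-811 + 1/(668 + l(27))) = (0 + 1771)/(-811 + 1/(668 + 27)) = 1771/(-811 + 1/695) = 1771/(-563644/695) = 1771*(-695/563644) = -1230845/563644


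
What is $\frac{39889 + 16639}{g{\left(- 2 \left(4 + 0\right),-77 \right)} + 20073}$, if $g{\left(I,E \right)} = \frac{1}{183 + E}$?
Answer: $\frac{5991968}{2127739} \approx 2.8161$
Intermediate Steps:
$\frac{39889 + 16639}{g{\left(- 2 \left(4 + 0\right),-77 \right)} + 20073} = \frac{39889 + 16639}{\frac{1}{183 - 77} + 20073} = \frac{56528}{\frac{1}{106} + 20073} = \frac{56528}{\frac{2127739}{106}} = 56528 \cdot \frac{106}{2127739} = \frac{5991968}{2127739}$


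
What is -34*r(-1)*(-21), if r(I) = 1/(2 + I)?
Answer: 714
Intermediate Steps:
-34*r(-1)*(-21) = -34/(2 - 1)*(-21) = -34/1*(-21) = -34*1*(-21) = -34*(-21) = 714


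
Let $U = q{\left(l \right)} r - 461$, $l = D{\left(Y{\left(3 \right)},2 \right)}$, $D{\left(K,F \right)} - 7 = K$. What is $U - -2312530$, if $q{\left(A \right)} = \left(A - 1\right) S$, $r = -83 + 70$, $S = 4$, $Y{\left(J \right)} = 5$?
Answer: $2311497$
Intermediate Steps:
$r = -13$
$D{\left(K,F \right)} = 7 + K$
$l = 12$ ($l = 7 + 5 = 12$)
$q{\left(A \right)} = -4 + 4 A$ ($q{\left(A \right)} = \left(A - 1\right) 4 = \left(-1 + A\right) 4 = -4 + 4 A$)
$U = -1033$ ($U = \left(-4 + 4 \cdot 12\right) \left(-13\right) - 461 = \left(-4 + 48\right) \left(-13\right) - 461 = 44 \left(-13\right) - 461 = -572 - 461 = -1033$)
$U - -2312530 = -1033 - -2312530 = -1033 + 2312530 = 2311497$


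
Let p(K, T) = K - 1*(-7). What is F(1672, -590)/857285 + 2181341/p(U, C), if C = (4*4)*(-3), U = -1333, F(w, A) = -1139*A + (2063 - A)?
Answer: -13070883329/7949370 ≈ -1644.3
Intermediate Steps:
F(w, A) = 2063 - 1140*A
C = -48 (C = 16*(-3) = -48)
p(K, T) = 7 + K (p(K, T) = K + 7 = 7 + K)
F(1672, -590)/857285 + 2181341/p(U, C) = (2063 - 1140*(-590))/857285 + 2181341/(7 - 1333) = (2063 + 672600)*(1/857285) + 2181341/(-1326) = 674663*(1/857285) + 2181341*(-1/1326) = 61333/77935 - 2181341/1326 = -13070883329/7949370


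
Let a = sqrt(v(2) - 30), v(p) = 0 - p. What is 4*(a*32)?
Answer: 512*I*sqrt(2) ≈ 724.08*I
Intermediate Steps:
v(p) = -p
a = 4*I*sqrt(2) (a = sqrt(-1*2 - 30) = sqrt(-2 - 30) = sqrt(-32) = 4*I*sqrt(2) ≈ 5.6569*I)
4*(a*32) = 4*((4*I*sqrt(2))*32) = 4*(128*I*sqrt(2)) = 512*I*sqrt(2)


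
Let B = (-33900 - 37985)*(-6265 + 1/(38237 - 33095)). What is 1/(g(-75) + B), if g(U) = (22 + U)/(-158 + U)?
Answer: 1198086/539569425392471 ≈ 2.2204e-9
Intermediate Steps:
g(U) = (22 + U)/(-158 + U)
B = 2315748605665/5142 (B = -71885*(-6265 + 1/5142) = -71885*(-32214629/5142) = 2315748605665/5142 ≈ 4.5036e+8)
1/(g(-75) + B) = 1/((22 - 75)/(-158 - 75) + 2315748605665/5142) = 1/(-53/(-233) + 2315748605665/5142) = 1/(-1/233*(-53) + 2315748605665/5142) = 1/(53/233 + 2315748605665/5142) = 1/(539569425392471/1198086) = 1198086/539569425392471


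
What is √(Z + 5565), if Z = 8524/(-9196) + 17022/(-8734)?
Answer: √38292547815227/82973 ≈ 74.580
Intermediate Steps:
Z = -2624806/912703 (Z = 8524*(-1/9196) + 17022*(-1/8734) = -2131/2299 - 8511/4367 = -2624806/912703 ≈ -2.8759)
√(Z + 5565) = √(-2624806/912703 + 5565) = √(5076567389/912703) = √38292547815227/82973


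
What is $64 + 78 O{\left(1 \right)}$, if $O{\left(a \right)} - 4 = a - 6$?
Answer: $-14$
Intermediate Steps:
$O{\left(a \right)} = -2 + a$ ($O{\left(a \right)} = 4 + \left(a - 6\right) = 4 + \left(-6 + a\right) = -2 + a$)
$64 + 78 O{\left(1 \right)} = 64 + 78 \left(-2 + 1\right) = 64 + 78 \left(-1\right) = 64 - 78 = -14$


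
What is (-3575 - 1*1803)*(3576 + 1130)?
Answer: -25308868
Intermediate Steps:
(-3575 - 1*1803)*(3576 + 1130) = (-3575 - 1803)*4706 = -5378*4706 = -25308868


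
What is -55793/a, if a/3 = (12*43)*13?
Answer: -55793/20124 ≈ -2.7725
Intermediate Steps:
a = 20124 (a = 3*((12*43)*13) = 3*(516*13) = 3*6708 = 20124)
-55793/a = -55793/20124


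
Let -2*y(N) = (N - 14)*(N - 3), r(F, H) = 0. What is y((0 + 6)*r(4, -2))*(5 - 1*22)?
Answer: 357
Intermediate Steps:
y(N) = -(-14 + N)*(-3 + N)/2 (y(N) = -(N - 14)*(N - 3)/2 = -(-14 + N)*(-3 + N)/2)
y((0 + 6)*r(4, -2))*(5 - 1*22) = (-21 - ((0 + 6)*0)²/2 + 17*((0 + 6)*0)/2)*(5 - 1*22) = (-21 - (6*0)²/2 + 17*(6*0)/2)*(5 - 22) = (-21 - ½*0² + (17/2)*0)*(-17) = (-21 - ½*0 + 0)*(-17) = (-21 + 0 + 0)*(-17) = -21*(-17) = 357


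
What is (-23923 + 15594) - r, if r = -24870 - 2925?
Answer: 19466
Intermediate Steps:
r = -27795
(-23923 + 15594) - r = (-23923 + 15594) - 1*(-27795) = -8329 + 27795 = 19466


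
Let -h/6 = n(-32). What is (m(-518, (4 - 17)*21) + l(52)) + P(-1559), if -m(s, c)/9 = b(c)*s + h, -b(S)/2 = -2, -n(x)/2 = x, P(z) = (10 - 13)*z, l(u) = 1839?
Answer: 28620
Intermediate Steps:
P(z) = -3*z
n(x) = -2*x
b(S) = 4 (b(S) = -2*(-2) = 4)
h = -384 (h = -(-12)*(-32) = -6*64 = -384)
m(s, c) = 3456 - 36*s (m(s, c) = -9*(4*s - 384) = -9*(-384 + 4*s) = 3456 - 36*s)
(m(-518, (4 - 17)*21) + l(52)) + P(-1559) = ((3456 - 36*(-518)) + 1839) - 3*(-1559) = ((3456 + 18648) + 1839) + 4677 = (22104 + 1839) + 4677 = 23943 + 4677 = 28620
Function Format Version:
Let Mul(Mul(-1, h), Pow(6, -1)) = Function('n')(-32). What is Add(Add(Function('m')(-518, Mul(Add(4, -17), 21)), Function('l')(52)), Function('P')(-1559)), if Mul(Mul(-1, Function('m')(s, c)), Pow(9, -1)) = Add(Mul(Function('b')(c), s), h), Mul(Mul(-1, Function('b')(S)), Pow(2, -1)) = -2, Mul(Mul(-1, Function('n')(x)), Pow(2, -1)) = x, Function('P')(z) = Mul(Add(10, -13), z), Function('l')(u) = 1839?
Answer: 28620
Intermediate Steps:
Function('P')(z) = Mul(-3, z)
Function('n')(x) = Mul(-2, x)
Function('b')(S) = 4 (Function('b')(S) = Mul(-2, -2) = 4)
h = -384 (h = Mul(-6, Mul(-2, -32)) = Mul(-6, 64) = -384)
Function('m')(s, c) = Add(3456, Mul(-36, s)) (Function('m')(s, c) = Mul(-9, Add(Mul(4, s), -384)) = Mul(-9, Add(-384, Mul(4, s))) = Add(3456, Mul(-36, s)))
Add(Add(Function('m')(-518, Mul(Add(4, -17), 21)), Function('l')(52)), Function('P')(-1559)) = Add(Add(Add(3456, Mul(-36, -518)), 1839), Mul(-3, -1559)) = Add(Add(Add(3456, 18648), 1839), 4677) = Add(Add(22104, 1839), 4677) = Add(23943, 4677) = 28620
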